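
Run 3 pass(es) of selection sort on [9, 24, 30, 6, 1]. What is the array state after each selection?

Pass 1: Select minimum 1 at index 4, swap -> [1, 24, 30, 6, 9]
Pass 2: Select minimum 6 at index 3, swap -> [1, 6, 30, 24, 9]
Pass 3: Select minimum 9 at index 4, swap -> [1, 6, 9, 24, 30]


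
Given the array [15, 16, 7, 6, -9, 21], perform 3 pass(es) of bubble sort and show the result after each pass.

After pass 1: [15, 7, 6, -9, 16, 21] (3 swaps)
After pass 2: [7, 6, -9, 15, 16, 21] (3 swaps)
After pass 3: [6, -9, 7, 15, 16, 21] (2 swaps)
Total swaps: 8


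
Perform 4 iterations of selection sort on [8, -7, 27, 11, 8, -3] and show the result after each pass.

Pass 1: Select minimum -7 at index 1, swap -> [-7, 8, 27, 11, 8, -3]
Pass 2: Select minimum -3 at index 5, swap -> [-7, -3, 27, 11, 8, 8]
Pass 3: Select minimum 8 at index 4, swap -> [-7, -3, 8, 11, 27, 8]
Pass 4: Select minimum 8 at index 5, swap -> [-7, -3, 8, 8, 27, 11]


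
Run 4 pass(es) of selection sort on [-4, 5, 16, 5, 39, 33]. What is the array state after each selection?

Pass 1: Select minimum -4 at index 0, swap -> [-4, 5, 16, 5, 39, 33]
Pass 2: Select minimum 5 at index 1, swap -> [-4, 5, 16, 5, 39, 33]
Pass 3: Select minimum 5 at index 3, swap -> [-4, 5, 5, 16, 39, 33]
Pass 4: Select minimum 16 at index 3, swap -> [-4, 5, 5, 16, 39, 33]


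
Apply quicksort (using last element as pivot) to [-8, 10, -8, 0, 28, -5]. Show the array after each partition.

Partition 1: pivot=-5 at index 2 -> [-8, -8, -5, 0, 28, 10]
Partition 2: pivot=-8 at index 1 -> [-8, -8, -5, 0, 28, 10]
Partition 3: pivot=10 at index 4 -> [-8, -8, -5, 0, 10, 28]


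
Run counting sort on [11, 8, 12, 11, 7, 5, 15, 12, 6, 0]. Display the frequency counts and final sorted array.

Count array: [1, 0, 0, 0, 0, 1, 1, 1, 1, 0, 0, 2, 2, 0, 0, 1]
(count[i] = number of elements equal to i)
Cumulative count: [1, 1, 1, 1, 1, 2, 3, 4, 5, 5, 5, 7, 9, 9, 9, 10]
Sorted: [0, 5, 6, 7, 8, 11, 11, 12, 12, 15]


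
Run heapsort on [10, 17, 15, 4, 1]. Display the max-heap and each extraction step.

Build heap: [17, 10, 15, 4, 1]
Extract 17: [15, 10, 1, 4, 17]
Extract 15: [10, 4, 1, 15, 17]
Extract 10: [4, 1, 10, 15, 17]
Extract 4: [1, 4, 10, 15, 17]


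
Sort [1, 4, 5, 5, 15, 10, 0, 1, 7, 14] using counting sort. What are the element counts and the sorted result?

Count array: [1, 2, 0, 0, 1, 2, 0, 1, 0, 0, 1, 0, 0, 0, 1, 1]
(count[i] = number of elements equal to i)
Cumulative count: [1, 3, 3, 3, 4, 6, 6, 7, 7, 7, 8, 8, 8, 8, 9, 10]
Sorted: [0, 1, 1, 4, 5, 5, 7, 10, 14, 15]


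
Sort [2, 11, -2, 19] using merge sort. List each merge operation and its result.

Divide and conquer:
  Merge [2] + [11] -> [2, 11]
  Merge [-2] + [19] -> [-2, 19]
  Merge [2, 11] + [-2, 19] -> [-2, 2, 11, 19]


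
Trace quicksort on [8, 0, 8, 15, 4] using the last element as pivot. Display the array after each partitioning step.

Partition 1: pivot=4 at index 1 -> [0, 4, 8, 15, 8]
Partition 2: pivot=8 at index 3 -> [0, 4, 8, 8, 15]


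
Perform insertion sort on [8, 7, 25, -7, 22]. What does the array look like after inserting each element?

First element 8 is already 'sorted'
Insert 7: shifted 1 elements -> [7, 8, 25, -7, 22]
Insert 25: shifted 0 elements -> [7, 8, 25, -7, 22]
Insert -7: shifted 3 elements -> [-7, 7, 8, 25, 22]
Insert 22: shifted 1 elements -> [-7, 7, 8, 22, 25]


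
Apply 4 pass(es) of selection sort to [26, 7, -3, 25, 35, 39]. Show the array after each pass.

Pass 1: Select minimum -3 at index 2, swap -> [-3, 7, 26, 25, 35, 39]
Pass 2: Select minimum 7 at index 1, swap -> [-3, 7, 26, 25, 35, 39]
Pass 3: Select minimum 25 at index 3, swap -> [-3, 7, 25, 26, 35, 39]
Pass 4: Select minimum 26 at index 3, swap -> [-3, 7, 25, 26, 35, 39]


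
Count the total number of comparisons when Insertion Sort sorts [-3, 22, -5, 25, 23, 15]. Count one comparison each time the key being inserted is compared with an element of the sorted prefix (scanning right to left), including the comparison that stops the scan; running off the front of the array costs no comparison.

Insert 22: -3 <= 22 (stop) = 1 comparison(s) -> [-3, 22, -5, 25, 23, 15]
Insert -5: 22 > -5 (shift), -3 > -5 (shift), reached front = 2 comparison(s) -> [-5, -3, 22, 25, 23, 15]
Insert 25: 22 <= 25 (stop) = 1 comparison(s) -> [-5, -3, 22, 25, 23, 15]
Insert 23: 25 > 23 (shift), 22 <= 23 (stop) = 2 comparison(s) -> [-5, -3, 22, 23, 25, 15]
Insert 15: 25 > 15 (shift), 23 > 15 (shift), 22 > 15 (shift), -3 <= 15 (stop) = 4 comparison(s) -> [-5, -3, 15, 22, 23, 25]
Total comparisons: 1 + 2 + 1 + 2 + 4 = 10


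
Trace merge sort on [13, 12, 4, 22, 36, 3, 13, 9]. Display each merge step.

Divide and conquer:
  Merge [13] + [12] -> [12, 13]
  Merge [4] + [22] -> [4, 22]
  Merge [12, 13] + [4, 22] -> [4, 12, 13, 22]
  Merge [36] + [3] -> [3, 36]
  Merge [13] + [9] -> [9, 13]
  Merge [3, 36] + [9, 13] -> [3, 9, 13, 36]
  Merge [4, 12, 13, 22] + [3, 9, 13, 36] -> [3, 4, 9, 12, 13, 13, 22, 36]


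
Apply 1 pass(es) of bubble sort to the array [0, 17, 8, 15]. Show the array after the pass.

After pass 1: [0, 8, 15, 17] (2 swaps)
Total swaps: 2


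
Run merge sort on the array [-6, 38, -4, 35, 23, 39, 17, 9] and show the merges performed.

Divide and conquer:
  Merge [-6] + [38] -> [-6, 38]
  Merge [-4] + [35] -> [-4, 35]
  Merge [-6, 38] + [-4, 35] -> [-6, -4, 35, 38]
  Merge [23] + [39] -> [23, 39]
  Merge [17] + [9] -> [9, 17]
  Merge [23, 39] + [9, 17] -> [9, 17, 23, 39]
  Merge [-6, -4, 35, 38] + [9, 17, 23, 39] -> [-6, -4, 9, 17, 23, 35, 38, 39]


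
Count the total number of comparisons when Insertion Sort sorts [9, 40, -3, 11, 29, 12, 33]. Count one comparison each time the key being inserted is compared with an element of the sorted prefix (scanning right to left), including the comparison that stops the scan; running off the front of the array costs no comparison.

Insert 40: 9 <= 40 (stop) = 1 comparison(s) -> [9, 40, -3, 11, 29, 12, 33]
Insert -3: 40 > -3 (shift), 9 > -3 (shift), reached front = 2 comparison(s) -> [-3, 9, 40, 11, 29, 12, 33]
Insert 11: 40 > 11 (shift), 9 <= 11 (stop) = 2 comparison(s) -> [-3, 9, 11, 40, 29, 12, 33]
Insert 29: 40 > 29 (shift), 11 <= 29 (stop) = 2 comparison(s) -> [-3, 9, 11, 29, 40, 12, 33]
Insert 12: 40 > 12 (shift), 29 > 12 (shift), 11 <= 12 (stop) = 3 comparison(s) -> [-3, 9, 11, 12, 29, 40, 33]
Insert 33: 40 > 33 (shift), 29 <= 33 (stop) = 2 comparison(s) -> [-3, 9, 11, 12, 29, 33, 40]
Total comparisons: 1 + 2 + 2 + 2 + 3 + 2 = 12


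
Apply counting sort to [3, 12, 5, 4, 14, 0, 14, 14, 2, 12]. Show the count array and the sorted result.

Count array: [1, 0, 1, 1, 1, 1, 0, 0, 0, 0, 0, 0, 2, 0, 3]
(count[i] = number of elements equal to i)
Cumulative count: [1, 1, 2, 3, 4, 5, 5, 5, 5, 5, 5, 5, 7, 7, 10]
Sorted: [0, 2, 3, 4, 5, 12, 12, 14, 14, 14]


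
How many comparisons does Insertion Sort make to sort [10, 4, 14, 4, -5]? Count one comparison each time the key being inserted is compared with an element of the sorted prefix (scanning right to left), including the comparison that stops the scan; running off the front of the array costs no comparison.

Insert 4: 10 > 4 (shift), reached front = 1 comparison(s) -> [4, 10, 14, 4, -5]
Insert 14: 10 <= 14 (stop) = 1 comparison(s) -> [4, 10, 14, 4, -5]
Insert 4: 14 > 4 (shift), 10 > 4 (shift), 4 <= 4 (stop) = 3 comparison(s) -> [4, 4, 10, 14, -5]
Insert -5: 14 > -5 (shift), 10 > -5 (shift), 4 > -5 (shift), 4 > -5 (shift), reached front = 4 comparison(s) -> [-5, 4, 4, 10, 14]
Total comparisons: 1 + 1 + 3 + 4 = 9


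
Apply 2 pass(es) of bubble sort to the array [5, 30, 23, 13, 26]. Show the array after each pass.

After pass 1: [5, 23, 13, 26, 30] (3 swaps)
After pass 2: [5, 13, 23, 26, 30] (1 swaps)
Total swaps: 4


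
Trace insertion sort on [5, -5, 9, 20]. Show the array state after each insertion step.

First element 5 is already 'sorted'
Insert -5: shifted 1 elements -> [-5, 5, 9, 20]
Insert 9: shifted 0 elements -> [-5, 5, 9, 20]
Insert 20: shifted 0 elements -> [-5, 5, 9, 20]


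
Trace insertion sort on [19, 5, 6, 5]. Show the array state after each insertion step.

First element 19 is already 'sorted'
Insert 5: shifted 1 elements -> [5, 19, 6, 5]
Insert 6: shifted 1 elements -> [5, 6, 19, 5]
Insert 5: shifted 2 elements -> [5, 5, 6, 19]


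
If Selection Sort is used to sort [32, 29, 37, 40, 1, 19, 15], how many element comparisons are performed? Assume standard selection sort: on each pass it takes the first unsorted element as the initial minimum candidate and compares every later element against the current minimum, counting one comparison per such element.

Pass 1: scan indices 1..6 for the minimum = 6 comparison(s); min is 1, place at index 0 -> [1, 29, 37, 40, 32, 19, 15]
Pass 2: scan indices 2..6 for the minimum = 5 comparison(s); min is 15, place at index 1 -> [1, 15, 37, 40, 32, 19, 29]
Pass 3: scan indices 3..6 for the minimum = 4 comparison(s); min is 19, place at index 2 -> [1, 15, 19, 40, 32, 37, 29]
Pass 4: scan indices 4..6 for the minimum = 3 comparison(s); min is 29, place at index 3 -> [1, 15, 19, 29, 32, 37, 40]
Pass 5: scan indices 5..6 for the minimum = 2 comparison(s); min is 32, place at index 4 -> [1, 15, 19, 29, 32, 37, 40]
Pass 6: scan indices 6..6 for the minimum = 1 comparison(s); min is 37, place at index 5 -> [1, 15, 19, 29, 32, 37, 40]
Selection sort always scans the whole unsorted suffix, so the count is (n-1) + (n-2) + ... + 1 = n(n-1)/2 = 7*6/2 = 21 regardless of the input order.
Total comparisons: 6 + 5 + 4 + 3 + 2 + 1 = 21


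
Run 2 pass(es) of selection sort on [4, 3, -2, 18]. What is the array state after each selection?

Pass 1: Select minimum -2 at index 2, swap -> [-2, 3, 4, 18]
Pass 2: Select minimum 3 at index 1, swap -> [-2, 3, 4, 18]


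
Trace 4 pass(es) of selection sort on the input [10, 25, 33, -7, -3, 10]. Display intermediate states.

Pass 1: Select minimum -7 at index 3, swap -> [-7, 25, 33, 10, -3, 10]
Pass 2: Select minimum -3 at index 4, swap -> [-7, -3, 33, 10, 25, 10]
Pass 3: Select minimum 10 at index 3, swap -> [-7, -3, 10, 33, 25, 10]
Pass 4: Select minimum 10 at index 5, swap -> [-7, -3, 10, 10, 25, 33]


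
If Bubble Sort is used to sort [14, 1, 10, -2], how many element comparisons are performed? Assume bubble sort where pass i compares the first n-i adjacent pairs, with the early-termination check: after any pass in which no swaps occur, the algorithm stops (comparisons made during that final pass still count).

Pass 1: compare adjacent pairs (0,1)..(2,3) = 3 comparison(s), 3 swap(s) -> [1, 10, -2, 14]
Pass 2: compare adjacent pairs (0,1)..(1,2) = 2 comparison(s), 1 swap(s) -> [1, -2, 10, 14]
Pass 3: compare adjacent pairs (0,1)..(0,1) = 1 comparison(s), 1 swap(s) -> [-2, 1, 10, 14]
Every pass made at least one swap, so all n-1 passes run.
Total comparisons: 3 + 2 + 1 = 6


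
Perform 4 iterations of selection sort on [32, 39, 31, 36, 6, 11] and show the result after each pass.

Pass 1: Select minimum 6 at index 4, swap -> [6, 39, 31, 36, 32, 11]
Pass 2: Select minimum 11 at index 5, swap -> [6, 11, 31, 36, 32, 39]
Pass 3: Select minimum 31 at index 2, swap -> [6, 11, 31, 36, 32, 39]
Pass 4: Select minimum 32 at index 4, swap -> [6, 11, 31, 32, 36, 39]


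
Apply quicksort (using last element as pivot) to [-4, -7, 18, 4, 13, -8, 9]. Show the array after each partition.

Partition 1: pivot=9 at index 4 -> [-4, -7, 4, -8, 9, 18, 13]
Partition 2: pivot=-8 at index 0 -> [-8, -7, 4, -4, 9, 18, 13]
Partition 3: pivot=-4 at index 2 -> [-8, -7, -4, 4, 9, 18, 13]
Partition 4: pivot=13 at index 5 -> [-8, -7, -4, 4, 9, 13, 18]


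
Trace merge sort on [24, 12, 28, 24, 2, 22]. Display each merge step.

Divide and conquer:
  Merge [12] + [28] -> [12, 28]
  Merge [24] + [12, 28] -> [12, 24, 28]
  Merge [2] + [22] -> [2, 22]
  Merge [24] + [2, 22] -> [2, 22, 24]
  Merge [12, 24, 28] + [2, 22, 24] -> [2, 12, 22, 24, 24, 28]


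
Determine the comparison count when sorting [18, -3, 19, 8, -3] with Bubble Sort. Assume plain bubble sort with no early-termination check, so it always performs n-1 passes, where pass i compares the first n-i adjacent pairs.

Pass 1: compare adjacent pairs (0,1)..(3,4) = 4 comparison(s), 3 swap(s) -> [-3, 18, 8, -3, 19]
Pass 2: compare adjacent pairs (0,1)..(2,3) = 3 comparison(s), 2 swap(s) -> [-3, 8, -3, 18, 19]
Pass 3: compare adjacent pairs (0,1)..(1,2) = 2 comparison(s), 1 swap(s) -> [-3, -3, 8, 18, 19]
Pass 4: compare adjacent pairs (0,1)..(0,1) = 1 comparison(s), 0 swap(s) -> [-3, -3, 8, 18, 19]
Total comparisons: 4 + 3 + 2 + 1 = 10


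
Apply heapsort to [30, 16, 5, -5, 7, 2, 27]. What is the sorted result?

Build heap: [30, 16, 27, -5, 7, 2, 5]
Extract 30: [27, 16, 5, -5, 7, 2, 30]
Extract 27: [16, 7, 5, -5, 2, 27, 30]
Extract 16: [7, 2, 5, -5, 16, 27, 30]
Extract 7: [5, 2, -5, 7, 16, 27, 30]
Extract 5: [2, -5, 5, 7, 16, 27, 30]
Extract 2: [-5, 2, 5, 7, 16, 27, 30]


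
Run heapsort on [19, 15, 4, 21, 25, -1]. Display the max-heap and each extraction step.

Build heap: [25, 21, 4, 19, 15, -1]
Extract 25: [21, 19, 4, -1, 15, 25]
Extract 21: [19, 15, 4, -1, 21, 25]
Extract 19: [15, -1, 4, 19, 21, 25]
Extract 15: [4, -1, 15, 19, 21, 25]
Extract 4: [-1, 4, 15, 19, 21, 25]


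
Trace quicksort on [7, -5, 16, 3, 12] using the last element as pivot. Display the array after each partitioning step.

Partition 1: pivot=12 at index 3 -> [7, -5, 3, 12, 16]
Partition 2: pivot=3 at index 1 -> [-5, 3, 7, 12, 16]


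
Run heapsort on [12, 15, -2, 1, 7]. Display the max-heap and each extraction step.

Build heap: [15, 12, -2, 1, 7]
Extract 15: [12, 7, -2, 1, 15]
Extract 12: [7, 1, -2, 12, 15]
Extract 7: [1, -2, 7, 12, 15]
Extract 1: [-2, 1, 7, 12, 15]


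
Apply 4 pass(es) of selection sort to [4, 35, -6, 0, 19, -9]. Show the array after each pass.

Pass 1: Select minimum -9 at index 5, swap -> [-9, 35, -6, 0, 19, 4]
Pass 2: Select minimum -6 at index 2, swap -> [-9, -6, 35, 0, 19, 4]
Pass 3: Select minimum 0 at index 3, swap -> [-9, -6, 0, 35, 19, 4]
Pass 4: Select minimum 4 at index 5, swap -> [-9, -6, 0, 4, 19, 35]


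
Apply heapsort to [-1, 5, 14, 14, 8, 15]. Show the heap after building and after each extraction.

Build heap: [15, 14, 14, 5, 8, -1]
Extract 15: [14, 8, 14, 5, -1, 15]
Extract 14: [14, 8, -1, 5, 14, 15]
Extract 14: [8, 5, -1, 14, 14, 15]
Extract 8: [5, -1, 8, 14, 14, 15]
Extract 5: [-1, 5, 8, 14, 14, 15]


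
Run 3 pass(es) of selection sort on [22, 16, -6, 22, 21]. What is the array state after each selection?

Pass 1: Select minimum -6 at index 2, swap -> [-6, 16, 22, 22, 21]
Pass 2: Select minimum 16 at index 1, swap -> [-6, 16, 22, 22, 21]
Pass 3: Select minimum 21 at index 4, swap -> [-6, 16, 21, 22, 22]


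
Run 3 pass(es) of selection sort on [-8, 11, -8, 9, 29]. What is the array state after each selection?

Pass 1: Select minimum -8 at index 0, swap -> [-8, 11, -8, 9, 29]
Pass 2: Select minimum -8 at index 2, swap -> [-8, -8, 11, 9, 29]
Pass 3: Select minimum 9 at index 3, swap -> [-8, -8, 9, 11, 29]


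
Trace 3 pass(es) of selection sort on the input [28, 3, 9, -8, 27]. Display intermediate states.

Pass 1: Select minimum -8 at index 3, swap -> [-8, 3, 9, 28, 27]
Pass 2: Select minimum 3 at index 1, swap -> [-8, 3, 9, 28, 27]
Pass 3: Select minimum 9 at index 2, swap -> [-8, 3, 9, 28, 27]


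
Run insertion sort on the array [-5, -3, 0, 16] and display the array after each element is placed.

First element -5 is already 'sorted'
Insert -3: shifted 0 elements -> [-5, -3, 0, 16]
Insert 0: shifted 0 elements -> [-5, -3, 0, 16]
Insert 16: shifted 0 elements -> [-5, -3, 0, 16]


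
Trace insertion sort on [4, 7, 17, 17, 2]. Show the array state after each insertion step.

First element 4 is already 'sorted'
Insert 7: shifted 0 elements -> [4, 7, 17, 17, 2]
Insert 17: shifted 0 elements -> [4, 7, 17, 17, 2]
Insert 17: shifted 0 elements -> [4, 7, 17, 17, 2]
Insert 2: shifted 4 elements -> [2, 4, 7, 17, 17]


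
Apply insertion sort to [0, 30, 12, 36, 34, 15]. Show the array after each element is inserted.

First element 0 is already 'sorted'
Insert 30: shifted 0 elements -> [0, 30, 12, 36, 34, 15]
Insert 12: shifted 1 elements -> [0, 12, 30, 36, 34, 15]
Insert 36: shifted 0 elements -> [0, 12, 30, 36, 34, 15]
Insert 34: shifted 1 elements -> [0, 12, 30, 34, 36, 15]
Insert 15: shifted 3 elements -> [0, 12, 15, 30, 34, 36]


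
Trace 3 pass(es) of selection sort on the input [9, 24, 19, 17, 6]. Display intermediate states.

Pass 1: Select minimum 6 at index 4, swap -> [6, 24, 19, 17, 9]
Pass 2: Select minimum 9 at index 4, swap -> [6, 9, 19, 17, 24]
Pass 3: Select minimum 17 at index 3, swap -> [6, 9, 17, 19, 24]


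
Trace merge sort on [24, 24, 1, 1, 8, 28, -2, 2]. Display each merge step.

Divide and conquer:
  Merge [24] + [24] -> [24, 24]
  Merge [1] + [1] -> [1, 1]
  Merge [24, 24] + [1, 1] -> [1, 1, 24, 24]
  Merge [8] + [28] -> [8, 28]
  Merge [-2] + [2] -> [-2, 2]
  Merge [8, 28] + [-2, 2] -> [-2, 2, 8, 28]
  Merge [1, 1, 24, 24] + [-2, 2, 8, 28] -> [-2, 1, 1, 2, 8, 24, 24, 28]


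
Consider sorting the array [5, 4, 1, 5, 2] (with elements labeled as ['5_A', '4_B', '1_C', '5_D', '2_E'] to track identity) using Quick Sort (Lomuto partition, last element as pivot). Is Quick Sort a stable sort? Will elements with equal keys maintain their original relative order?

Trace Quick Sort on the labeled array (the key is the number; the letter only tracks identity):
  Partition indices 0..4 around pivot 2_E -> [1_C, 2_E, 5_A, 5_D, 4_B]
  Partition indices 2..4 around pivot 4_B -> [1_C, 2_E, 4_B, 5_D, 5_A]
  Partition indices 3..4 around pivot 5_A -> [1_C, 2_E, 4_B, 5_D, 5_A]
Final order: [1_C, 2_E, 4_B, 5_D, 5_A]
Equal keys:
  value 5: originally 5_A, 5_D; after sorting 5_D, 5_A -> order changed
Equal keys were reordered, so Quick Sort is not stable: partition swaps elements across long distances and can reorder equal keys. (One such input is enough; an unstable sort may happen to preserve order on other inputs, but it gives no guarantee.)
Answer: Not stable


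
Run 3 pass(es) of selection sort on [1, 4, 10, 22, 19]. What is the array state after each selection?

Pass 1: Select minimum 1 at index 0, swap -> [1, 4, 10, 22, 19]
Pass 2: Select minimum 4 at index 1, swap -> [1, 4, 10, 22, 19]
Pass 3: Select minimum 10 at index 2, swap -> [1, 4, 10, 22, 19]


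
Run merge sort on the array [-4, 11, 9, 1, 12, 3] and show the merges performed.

Divide and conquer:
  Merge [11] + [9] -> [9, 11]
  Merge [-4] + [9, 11] -> [-4, 9, 11]
  Merge [12] + [3] -> [3, 12]
  Merge [1] + [3, 12] -> [1, 3, 12]
  Merge [-4, 9, 11] + [1, 3, 12] -> [-4, 1, 3, 9, 11, 12]


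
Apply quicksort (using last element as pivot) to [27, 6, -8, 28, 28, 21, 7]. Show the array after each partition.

Partition 1: pivot=7 at index 2 -> [6, -8, 7, 28, 28, 21, 27]
Partition 2: pivot=-8 at index 0 -> [-8, 6, 7, 28, 28, 21, 27]
Partition 3: pivot=27 at index 4 -> [-8, 6, 7, 21, 27, 28, 28]
Partition 4: pivot=28 at index 6 -> [-8, 6, 7, 21, 27, 28, 28]


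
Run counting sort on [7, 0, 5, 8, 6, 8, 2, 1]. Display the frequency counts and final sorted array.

Count array: [1, 1, 1, 0, 0, 1, 1, 1, 2]
(count[i] = number of elements equal to i)
Cumulative count: [1, 2, 3, 3, 3, 4, 5, 6, 8]
Sorted: [0, 1, 2, 5, 6, 7, 8, 8]


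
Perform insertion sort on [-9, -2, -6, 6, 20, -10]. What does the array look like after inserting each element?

First element -9 is already 'sorted'
Insert -2: shifted 0 elements -> [-9, -2, -6, 6, 20, -10]
Insert -6: shifted 1 elements -> [-9, -6, -2, 6, 20, -10]
Insert 6: shifted 0 elements -> [-9, -6, -2, 6, 20, -10]
Insert 20: shifted 0 elements -> [-9, -6, -2, 6, 20, -10]
Insert -10: shifted 5 elements -> [-10, -9, -6, -2, 6, 20]


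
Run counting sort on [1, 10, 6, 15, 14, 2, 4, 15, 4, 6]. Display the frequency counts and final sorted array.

Count array: [0, 1, 1, 0, 2, 0, 2, 0, 0, 0, 1, 0, 0, 0, 1, 2]
(count[i] = number of elements equal to i)
Cumulative count: [0, 1, 2, 2, 4, 4, 6, 6, 6, 6, 7, 7, 7, 7, 8, 10]
Sorted: [1, 2, 4, 4, 6, 6, 10, 14, 15, 15]


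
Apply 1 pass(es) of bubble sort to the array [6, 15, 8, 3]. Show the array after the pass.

After pass 1: [6, 8, 3, 15] (2 swaps)
Total swaps: 2


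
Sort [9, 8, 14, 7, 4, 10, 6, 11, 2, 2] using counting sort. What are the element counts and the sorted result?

Count array: [0, 0, 2, 0, 1, 0, 1, 1, 1, 1, 1, 1, 0, 0, 1]
(count[i] = number of elements equal to i)
Cumulative count: [0, 0, 2, 2, 3, 3, 4, 5, 6, 7, 8, 9, 9, 9, 10]
Sorted: [2, 2, 4, 6, 7, 8, 9, 10, 11, 14]


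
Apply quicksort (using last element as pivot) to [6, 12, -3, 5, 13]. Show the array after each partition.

Partition 1: pivot=13 at index 4 -> [6, 12, -3, 5, 13]
Partition 2: pivot=5 at index 1 -> [-3, 5, 6, 12, 13]
Partition 3: pivot=12 at index 3 -> [-3, 5, 6, 12, 13]


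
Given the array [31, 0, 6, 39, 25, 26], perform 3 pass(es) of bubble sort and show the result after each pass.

After pass 1: [0, 6, 31, 25, 26, 39] (4 swaps)
After pass 2: [0, 6, 25, 26, 31, 39] (2 swaps)
After pass 3: [0, 6, 25, 26, 31, 39] (0 swaps)
Total swaps: 6


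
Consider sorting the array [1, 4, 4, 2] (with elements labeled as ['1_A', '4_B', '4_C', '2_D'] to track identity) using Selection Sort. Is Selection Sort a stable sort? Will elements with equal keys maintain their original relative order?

Trace Selection Sort on the labeled array (the key is the number; the letter only tracks identity):
  Pass 1: minimum 1_A is already at index 0; no swap -> [1_A, 4_B, 4_C, 2_D]
  Pass 2: minimum of unsorted part is 2_D at index 3; swap it with 4_B at index 1 -> [1_A, 2_D, 4_C, 4_B]
  Pass 3: minimum 4_C is already at index 2; no swap -> [1_A, 2_D, 4_C, 4_B]
Final order: [1_A, 2_D, 4_C, 4_B]
Equal keys:
  value 4: originally 4_B, 4_C; after sorting 4_C, 4_B -> order changed
Equal keys were reordered, so Selection Sort is not stable: the long-range swap that moves the minimum into place can carry an element past an equal key. (One such input is enough; an unstable sort may happen to preserve order on other inputs, but it gives no guarantee.)
Answer: Not stable


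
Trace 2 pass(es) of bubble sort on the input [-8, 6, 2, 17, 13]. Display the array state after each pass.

After pass 1: [-8, 2, 6, 13, 17] (2 swaps)
After pass 2: [-8, 2, 6, 13, 17] (0 swaps)
Total swaps: 2


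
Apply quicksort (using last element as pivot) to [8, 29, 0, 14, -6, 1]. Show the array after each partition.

Partition 1: pivot=1 at index 2 -> [0, -6, 1, 14, 29, 8]
Partition 2: pivot=-6 at index 0 -> [-6, 0, 1, 14, 29, 8]
Partition 3: pivot=8 at index 3 -> [-6, 0, 1, 8, 29, 14]
Partition 4: pivot=14 at index 4 -> [-6, 0, 1, 8, 14, 29]


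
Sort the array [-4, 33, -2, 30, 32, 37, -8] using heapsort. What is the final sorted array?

Build heap: [37, 33, -2, 30, 32, -4, -8]
Extract 37: [33, 32, -2, 30, -8, -4, 37]
Extract 33: [32, 30, -2, -4, -8, 33, 37]
Extract 32: [30, -4, -2, -8, 32, 33, 37]
Extract 30: [-2, -4, -8, 30, 32, 33, 37]
Extract -2: [-4, -8, -2, 30, 32, 33, 37]
Extract -4: [-8, -4, -2, 30, 32, 33, 37]


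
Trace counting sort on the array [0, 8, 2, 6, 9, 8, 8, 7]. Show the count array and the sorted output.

Count array: [1, 0, 1, 0, 0, 0, 1, 1, 3, 1]
(count[i] = number of elements equal to i)
Cumulative count: [1, 1, 2, 2, 2, 2, 3, 4, 7, 8]
Sorted: [0, 2, 6, 7, 8, 8, 8, 9]


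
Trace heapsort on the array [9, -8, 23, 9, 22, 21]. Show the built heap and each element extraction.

Build heap: [23, 22, 21, 9, -8, 9]
Extract 23: [22, 9, 21, 9, -8, 23]
Extract 22: [21, 9, -8, 9, 22, 23]
Extract 21: [9, 9, -8, 21, 22, 23]
Extract 9: [9, -8, 9, 21, 22, 23]
Extract 9: [-8, 9, 9, 21, 22, 23]


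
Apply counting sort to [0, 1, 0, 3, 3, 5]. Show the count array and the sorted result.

Count array: [2, 1, 0, 2, 0, 1]
(count[i] = number of elements equal to i)
Cumulative count: [2, 3, 3, 5, 5, 6]
Sorted: [0, 0, 1, 3, 3, 5]


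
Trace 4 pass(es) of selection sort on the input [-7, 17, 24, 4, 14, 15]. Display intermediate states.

Pass 1: Select minimum -7 at index 0, swap -> [-7, 17, 24, 4, 14, 15]
Pass 2: Select minimum 4 at index 3, swap -> [-7, 4, 24, 17, 14, 15]
Pass 3: Select minimum 14 at index 4, swap -> [-7, 4, 14, 17, 24, 15]
Pass 4: Select minimum 15 at index 5, swap -> [-7, 4, 14, 15, 24, 17]


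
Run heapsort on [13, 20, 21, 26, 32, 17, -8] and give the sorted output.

Build heap: [32, 26, 21, 13, 20, 17, -8]
Extract 32: [26, 20, 21, 13, -8, 17, 32]
Extract 26: [21, 20, 17, 13, -8, 26, 32]
Extract 21: [20, 13, 17, -8, 21, 26, 32]
Extract 20: [17, 13, -8, 20, 21, 26, 32]
Extract 17: [13, -8, 17, 20, 21, 26, 32]
Extract 13: [-8, 13, 17, 20, 21, 26, 32]


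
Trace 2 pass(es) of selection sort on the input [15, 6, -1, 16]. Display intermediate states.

Pass 1: Select minimum -1 at index 2, swap -> [-1, 6, 15, 16]
Pass 2: Select minimum 6 at index 1, swap -> [-1, 6, 15, 16]


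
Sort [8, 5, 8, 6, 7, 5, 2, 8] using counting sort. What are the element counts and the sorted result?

Count array: [0, 0, 1, 0, 0, 2, 1, 1, 3]
(count[i] = number of elements equal to i)
Cumulative count: [0, 0, 1, 1, 1, 3, 4, 5, 8]
Sorted: [2, 5, 5, 6, 7, 8, 8, 8]


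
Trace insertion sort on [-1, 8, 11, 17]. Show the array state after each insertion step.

First element -1 is already 'sorted'
Insert 8: shifted 0 elements -> [-1, 8, 11, 17]
Insert 11: shifted 0 elements -> [-1, 8, 11, 17]
Insert 17: shifted 0 elements -> [-1, 8, 11, 17]


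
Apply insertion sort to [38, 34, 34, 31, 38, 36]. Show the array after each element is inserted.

First element 38 is already 'sorted'
Insert 34: shifted 1 elements -> [34, 38, 34, 31, 38, 36]
Insert 34: shifted 1 elements -> [34, 34, 38, 31, 38, 36]
Insert 31: shifted 3 elements -> [31, 34, 34, 38, 38, 36]
Insert 38: shifted 0 elements -> [31, 34, 34, 38, 38, 36]
Insert 36: shifted 2 elements -> [31, 34, 34, 36, 38, 38]


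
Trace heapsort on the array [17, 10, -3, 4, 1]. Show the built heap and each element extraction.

Build heap: [17, 10, -3, 4, 1]
Extract 17: [10, 4, -3, 1, 17]
Extract 10: [4, 1, -3, 10, 17]
Extract 4: [1, -3, 4, 10, 17]
Extract 1: [-3, 1, 4, 10, 17]


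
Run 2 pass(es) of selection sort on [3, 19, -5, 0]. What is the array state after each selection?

Pass 1: Select minimum -5 at index 2, swap -> [-5, 19, 3, 0]
Pass 2: Select minimum 0 at index 3, swap -> [-5, 0, 3, 19]


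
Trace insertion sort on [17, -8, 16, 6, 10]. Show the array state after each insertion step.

First element 17 is already 'sorted'
Insert -8: shifted 1 elements -> [-8, 17, 16, 6, 10]
Insert 16: shifted 1 elements -> [-8, 16, 17, 6, 10]
Insert 6: shifted 2 elements -> [-8, 6, 16, 17, 10]
Insert 10: shifted 2 elements -> [-8, 6, 10, 16, 17]


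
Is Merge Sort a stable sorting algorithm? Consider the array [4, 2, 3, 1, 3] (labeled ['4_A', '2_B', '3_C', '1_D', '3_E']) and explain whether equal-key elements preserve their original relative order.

Trace Merge Sort on the labeled array (the key is the number; the letter only tracks identity):
  Merge [4_A] + [2_B] -> [2_B, 4_A]
  Merge [1_D] + [3_E] -> [1_D, 3_E]
  Merge [3_C] + [1_D, 3_E] -> [1_D, 3_C, 3_E]
  Merge [2_B, 4_A] + [1_D, 3_C, 3_E] -> [1_D, 2_B, 3_C, 3_E, 4_A]
Final order: [1_D, 2_B, 3_C, 3_E, 4_A]
Equal keys:
  value 3: originally 3_C, 3_E; after sorting 3_C, 3_E -> order preserved
All equal keys kept their original relative order. Merge Sort is stable: when the heads of the two halves are equal the merge takes from the left half first.
Answer: Stable


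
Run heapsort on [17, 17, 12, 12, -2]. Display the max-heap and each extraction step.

Build heap: [17, 17, 12, 12, -2]
Extract 17: [17, 12, 12, -2, 17]
Extract 17: [12, -2, 12, 17, 17]
Extract 12: [12, -2, 12, 17, 17]
Extract 12: [-2, 12, 12, 17, 17]


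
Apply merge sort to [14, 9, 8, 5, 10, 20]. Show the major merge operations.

Divide and conquer:
  Merge [9] + [8] -> [8, 9]
  Merge [14] + [8, 9] -> [8, 9, 14]
  Merge [10] + [20] -> [10, 20]
  Merge [5] + [10, 20] -> [5, 10, 20]
  Merge [8, 9, 14] + [5, 10, 20] -> [5, 8, 9, 10, 14, 20]


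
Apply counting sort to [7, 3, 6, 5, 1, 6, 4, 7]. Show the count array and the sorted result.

Count array: [0, 1, 0, 1, 1, 1, 2, 2]
(count[i] = number of elements equal to i)
Cumulative count: [0, 1, 1, 2, 3, 4, 6, 8]
Sorted: [1, 3, 4, 5, 6, 6, 7, 7]


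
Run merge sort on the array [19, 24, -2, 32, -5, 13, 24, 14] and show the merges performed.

Divide and conquer:
  Merge [19] + [24] -> [19, 24]
  Merge [-2] + [32] -> [-2, 32]
  Merge [19, 24] + [-2, 32] -> [-2, 19, 24, 32]
  Merge [-5] + [13] -> [-5, 13]
  Merge [24] + [14] -> [14, 24]
  Merge [-5, 13] + [14, 24] -> [-5, 13, 14, 24]
  Merge [-2, 19, 24, 32] + [-5, 13, 14, 24] -> [-5, -2, 13, 14, 19, 24, 24, 32]


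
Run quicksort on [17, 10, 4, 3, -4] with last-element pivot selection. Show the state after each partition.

Partition 1: pivot=-4 at index 0 -> [-4, 10, 4, 3, 17]
Partition 2: pivot=17 at index 4 -> [-4, 10, 4, 3, 17]
Partition 3: pivot=3 at index 1 -> [-4, 3, 4, 10, 17]
Partition 4: pivot=10 at index 3 -> [-4, 3, 4, 10, 17]


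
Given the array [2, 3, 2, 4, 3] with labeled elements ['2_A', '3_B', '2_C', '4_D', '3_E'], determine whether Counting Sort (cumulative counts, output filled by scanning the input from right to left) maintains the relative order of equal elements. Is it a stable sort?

Trace Counting Sort on the labeled array (the key is the number; the letter only tracks identity):
  Counts for values 0..4: [0, 0, 2, 2, 1]
  Cumulative counts: [0, 0, 2, 4, 5]
  Scan right to left: place 3_E at output index 3
  Scan right to left: place 4_D at output index 4
  Scan right to left: place 2_C at output index 1
  Scan right to left: place 3_B at output index 2
  Scan right to left: place 2_A at output index 0
  Output: [2_A, 2_C, 3_B, 3_E, 4_D]
Equal keys:
  value 2: originally 2_A, 2_C; after sorting 2_A, 2_C -> order preserved
  value 3: originally 3_B, 3_E; after sorting 3_B, 3_E -> order preserved
All equal keys kept their original relative order. Counting Sort is stable: scanning the input right to left with decreasing cumulative counts places later duplicates at later output positions.
Answer: Stable


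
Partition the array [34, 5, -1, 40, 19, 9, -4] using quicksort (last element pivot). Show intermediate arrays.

Partition 1: pivot=-4 at index 0 -> [-4, 5, -1, 40, 19, 9, 34]
Partition 2: pivot=34 at index 5 -> [-4, 5, -1, 19, 9, 34, 40]
Partition 3: pivot=9 at index 3 -> [-4, 5, -1, 9, 19, 34, 40]
Partition 4: pivot=-1 at index 1 -> [-4, -1, 5, 9, 19, 34, 40]


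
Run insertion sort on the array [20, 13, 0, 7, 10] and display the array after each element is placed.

First element 20 is already 'sorted'
Insert 13: shifted 1 elements -> [13, 20, 0, 7, 10]
Insert 0: shifted 2 elements -> [0, 13, 20, 7, 10]
Insert 7: shifted 2 elements -> [0, 7, 13, 20, 10]
Insert 10: shifted 2 elements -> [0, 7, 10, 13, 20]


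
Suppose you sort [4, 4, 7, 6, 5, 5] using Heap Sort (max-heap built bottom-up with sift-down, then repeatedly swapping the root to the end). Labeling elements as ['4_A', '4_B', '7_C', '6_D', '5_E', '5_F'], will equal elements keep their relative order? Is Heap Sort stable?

Trace Heap Sort on the labeled array (the key is the number; the letter only tracks identity):
  Build max-heap: [7_C, 6_D, 5_F, 4_B, 5_E, 4_A]
  Swap root 7_C to index 5, re-heapify first 5 -> [6_D, 5_E, 5_F, 4_B, 4_A, 7_C]
  Swap root 6_D to index 4, re-heapify first 4 -> [5_E, 4_A, 5_F, 4_B, 6_D, 7_C]
  Swap root 5_E to index 3, re-heapify first 3 -> [5_F, 4_A, 4_B, 5_E, 6_D, 7_C]
  Swap root 5_F to index 2, re-heapify first 2 -> [4_B, 4_A, 5_F, 5_E, 6_D, 7_C]
  Swap root 4_B to index 1, re-heapify first 1 -> [4_A, 4_B, 5_F, 5_E, 6_D, 7_C]
Final order: [4_A, 4_B, 5_F, 5_E, 6_D, 7_C]
Equal keys:
  value 4: originally 4_A, 4_B; after sorting 4_A, 4_B -> order preserved
  value 5: originally 5_E, 5_F; after sorting 5_F, 5_E -> order changed
Equal keys were reordered, so Heap Sort is not stable: heap construction and root-to-end swaps move elements without regard to the original order of equal keys. (One such input is enough; an unstable sort may happen to preserve order on other inputs, but it gives no guarantee.)
Answer: Not stable


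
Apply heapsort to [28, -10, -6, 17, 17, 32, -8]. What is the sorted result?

Build heap: [32, 17, 28, -10, 17, -6, -8]
Extract 32: [28, 17, -6, -10, 17, -8, 32]
Extract 28: [17, 17, -6, -10, -8, 28, 32]
Extract 17: [17, -8, -6, -10, 17, 28, 32]
Extract 17: [-6, -8, -10, 17, 17, 28, 32]
Extract -6: [-8, -10, -6, 17, 17, 28, 32]
Extract -8: [-10, -8, -6, 17, 17, 28, 32]


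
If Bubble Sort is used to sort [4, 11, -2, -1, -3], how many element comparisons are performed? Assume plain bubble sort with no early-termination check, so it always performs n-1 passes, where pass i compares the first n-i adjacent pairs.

Pass 1: compare adjacent pairs (0,1)..(3,4) = 4 comparison(s), 3 swap(s) -> [4, -2, -1, -3, 11]
Pass 2: compare adjacent pairs (0,1)..(2,3) = 3 comparison(s), 3 swap(s) -> [-2, -1, -3, 4, 11]
Pass 3: compare adjacent pairs (0,1)..(1,2) = 2 comparison(s), 1 swap(s) -> [-2, -3, -1, 4, 11]
Pass 4: compare adjacent pairs (0,1)..(0,1) = 1 comparison(s), 1 swap(s) -> [-3, -2, -1, 4, 11]
Total comparisons: 4 + 3 + 2 + 1 = 10


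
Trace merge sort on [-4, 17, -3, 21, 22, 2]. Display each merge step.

Divide and conquer:
  Merge [17] + [-3] -> [-3, 17]
  Merge [-4] + [-3, 17] -> [-4, -3, 17]
  Merge [22] + [2] -> [2, 22]
  Merge [21] + [2, 22] -> [2, 21, 22]
  Merge [-4, -3, 17] + [2, 21, 22] -> [-4, -3, 2, 17, 21, 22]


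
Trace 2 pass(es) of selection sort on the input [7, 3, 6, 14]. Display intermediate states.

Pass 1: Select minimum 3 at index 1, swap -> [3, 7, 6, 14]
Pass 2: Select minimum 6 at index 2, swap -> [3, 6, 7, 14]


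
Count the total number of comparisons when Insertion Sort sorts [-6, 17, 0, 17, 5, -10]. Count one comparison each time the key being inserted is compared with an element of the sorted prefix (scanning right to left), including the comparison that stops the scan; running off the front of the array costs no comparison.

Insert 17: -6 <= 17 (stop) = 1 comparison(s) -> [-6, 17, 0, 17, 5, -10]
Insert 0: 17 > 0 (shift), -6 <= 0 (stop) = 2 comparison(s) -> [-6, 0, 17, 17, 5, -10]
Insert 17: 17 <= 17 (stop) = 1 comparison(s) -> [-6, 0, 17, 17, 5, -10]
Insert 5: 17 > 5 (shift), 17 > 5 (shift), 0 <= 5 (stop) = 3 comparison(s) -> [-6, 0, 5, 17, 17, -10]
Insert -10: 17 > -10 (shift), 17 > -10 (shift), 5 > -10 (shift), 0 > -10 (shift), -6 > -10 (shift), reached front = 5 comparison(s) -> [-10, -6, 0, 5, 17, 17]
Total comparisons: 1 + 2 + 1 + 3 + 5 = 12


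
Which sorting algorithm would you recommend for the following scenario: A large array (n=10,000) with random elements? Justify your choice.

Best choice: Quicksort or Mergesort
Reason: Both have O(n log n) average case; quicksort has lower constant factors


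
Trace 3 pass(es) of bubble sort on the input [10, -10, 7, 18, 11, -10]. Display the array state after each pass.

After pass 1: [-10, 7, 10, 11, -10, 18] (4 swaps)
After pass 2: [-10, 7, 10, -10, 11, 18] (1 swaps)
After pass 3: [-10, 7, -10, 10, 11, 18] (1 swaps)
Total swaps: 6


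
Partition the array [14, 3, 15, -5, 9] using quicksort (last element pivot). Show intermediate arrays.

Partition 1: pivot=9 at index 2 -> [3, -5, 9, 14, 15]
Partition 2: pivot=-5 at index 0 -> [-5, 3, 9, 14, 15]
Partition 3: pivot=15 at index 4 -> [-5, 3, 9, 14, 15]


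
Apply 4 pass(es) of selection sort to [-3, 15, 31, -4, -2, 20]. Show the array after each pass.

Pass 1: Select minimum -4 at index 3, swap -> [-4, 15, 31, -3, -2, 20]
Pass 2: Select minimum -3 at index 3, swap -> [-4, -3, 31, 15, -2, 20]
Pass 3: Select minimum -2 at index 4, swap -> [-4, -3, -2, 15, 31, 20]
Pass 4: Select minimum 15 at index 3, swap -> [-4, -3, -2, 15, 31, 20]


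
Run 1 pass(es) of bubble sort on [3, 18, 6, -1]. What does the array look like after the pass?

After pass 1: [3, 6, -1, 18] (2 swaps)
Total swaps: 2


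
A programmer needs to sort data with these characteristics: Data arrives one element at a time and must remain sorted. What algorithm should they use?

Best choice: Insertion sort
Reason: Insertion sort naturally handles online/streaming input by inserting each new element into sorted position


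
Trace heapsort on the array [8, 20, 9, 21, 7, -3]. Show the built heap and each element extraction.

Build heap: [21, 20, 9, 8, 7, -3]
Extract 21: [20, 8, 9, -3, 7, 21]
Extract 20: [9, 8, 7, -3, 20, 21]
Extract 9: [8, -3, 7, 9, 20, 21]
Extract 8: [7, -3, 8, 9, 20, 21]
Extract 7: [-3, 7, 8, 9, 20, 21]


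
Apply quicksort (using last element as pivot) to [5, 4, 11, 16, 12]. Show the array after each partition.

Partition 1: pivot=12 at index 3 -> [5, 4, 11, 12, 16]
Partition 2: pivot=11 at index 2 -> [5, 4, 11, 12, 16]
Partition 3: pivot=4 at index 0 -> [4, 5, 11, 12, 16]


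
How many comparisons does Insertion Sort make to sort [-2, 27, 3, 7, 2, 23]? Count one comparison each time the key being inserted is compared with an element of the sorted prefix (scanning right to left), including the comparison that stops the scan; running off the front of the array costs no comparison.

Insert 27: -2 <= 27 (stop) = 1 comparison(s) -> [-2, 27, 3, 7, 2, 23]
Insert 3: 27 > 3 (shift), -2 <= 3 (stop) = 2 comparison(s) -> [-2, 3, 27, 7, 2, 23]
Insert 7: 27 > 7 (shift), 3 <= 7 (stop) = 2 comparison(s) -> [-2, 3, 7, 27, 2, 23]
Insert 2: 27 > 2 (shift), 7 > 2 (shift), 3 > 2 (shift), -2 <= 2 (stop) = 4 comparison(s) -> [-2, 2, 3, 7, 27, 23]
Insert 23: 27 > 23 (shift), 7 <= 23 (stop) = 2 comparison(s) -> [-2, 2, 3, 7, 23, 27]
Total comparisons: 1 + 2 + 2 + 4 + 2 = 11


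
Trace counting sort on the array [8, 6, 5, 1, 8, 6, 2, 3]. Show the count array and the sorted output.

Count array: [0, 1, 1, 1, 0, 1, 2, 0, 2]
(count[i] = number of elements equal to i)
Cumulative count: [0, 1, 2, 3, 3, 4, 6, 6, 8]
Sorted: [1, 2, 3, 5, 6, 6, 8, 8]


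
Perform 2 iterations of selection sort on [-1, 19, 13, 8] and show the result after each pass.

Pass 1: Select minimum -1 at index 0, swap -> [-1, 19, 13, 8]
Pass 2: Select minimum 8 at index 3, swap -> [-1, 8, 13, 19]


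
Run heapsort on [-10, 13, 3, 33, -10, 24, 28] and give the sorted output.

Build heap: [33, 13, 28, -10, -10, 24, 3]
Extract 33: [28, 13, 24, -10, -10, 3, 33]
Extract 28: [24, 13, 3, -10, -10, 28, 33]
Extract 24: [13, -10, 3, -10, 24, 28, 33]
Extract 13: [3, -10, -10, 13, 24, 28, 33]
Extract 3: [-10, -10, 3, 13, 24, 28, 33]
Extract -10: [-10, -10, 3, 13, 24, 28, 33]


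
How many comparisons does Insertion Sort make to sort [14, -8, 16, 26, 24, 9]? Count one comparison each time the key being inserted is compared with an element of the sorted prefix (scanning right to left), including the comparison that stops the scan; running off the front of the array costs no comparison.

Insert -8: 14 > -8 (shift), reached front = 1 comparison(s) -> [-8, 14, 16, 26, 24, 9]
Insert 16: 14 <= 16 (stop) = 1 comparison(s) -> [-8, 14, 16, 26, 24, 9]
Insert 26: 16 <= 26 (stop) = 1 comparison(s) -> [-8, 14, 16, 26, 24, 9]
Insert 24: 26 > 24 (shift), 16 <= 24 (stop) = 2 comparison(s) -> [-8, 14, 16, 24, 26, 9]
Insert 9: 26 > 9 (shift), 24 > 9 (shift), 16 > 9 (shift), 14 > 9 (shift), -8 <= 9 (stop) = 5 comparison(s) -> [-8, 9, 14, 16, 24, 26]
Total comparisons: 1 + 1 + 1 + 2 + 5 = 10


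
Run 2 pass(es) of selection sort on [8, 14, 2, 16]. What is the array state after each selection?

Pass 1: Select minimum 2 at index 2, swap -> [2, 14, 8, 16]
Pass 2: Select minimum 8 at index 2, swap -> [2, 8, 14, 16]


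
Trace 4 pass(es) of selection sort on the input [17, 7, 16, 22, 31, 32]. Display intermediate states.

Pass 1: Select minimum 7 at index 1, swap -> [7, 17, 16, 22, 31, 32]
Pass 2: Select minimum 16 at index 2, swap -> [7, 16, 17, 22, 31, 32]
Pass 3: Select minimum 17 at index 2, swap -> [7, 16, 17, 22, 31, 32]
Pass 4: Select minimum 22 at index 3, swap -> [7, 16, 17, 22, 31, 32]
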